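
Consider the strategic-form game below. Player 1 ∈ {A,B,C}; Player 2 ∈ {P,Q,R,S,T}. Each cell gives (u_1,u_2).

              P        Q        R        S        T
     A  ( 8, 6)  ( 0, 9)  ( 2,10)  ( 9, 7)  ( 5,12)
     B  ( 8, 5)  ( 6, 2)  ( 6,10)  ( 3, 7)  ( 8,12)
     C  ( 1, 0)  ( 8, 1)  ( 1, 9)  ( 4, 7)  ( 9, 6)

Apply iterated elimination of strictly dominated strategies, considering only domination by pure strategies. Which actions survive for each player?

P2 drop P (R beats it: A:10>6 B:10>5 C:9>0)
P2 drop Q (R beats it: A:10>9 B:10>2 C:9>1)
P2 drop S (R beats it: A:10>7 B:10>7 C:9>7)
P1 drop A (B beats it: R:6>2 T:8>5)
P1→{B,C} P2→{R,T}

Survivors P1:{B,C} P2:{R,T}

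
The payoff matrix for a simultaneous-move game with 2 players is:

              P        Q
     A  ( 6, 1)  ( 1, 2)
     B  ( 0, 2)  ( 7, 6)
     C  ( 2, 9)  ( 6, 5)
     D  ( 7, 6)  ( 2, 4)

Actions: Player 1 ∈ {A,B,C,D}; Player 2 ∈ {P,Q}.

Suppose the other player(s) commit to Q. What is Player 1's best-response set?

u_1(A vs Q) = 1
u_1(B vs Q) = 7
u_1(C vs Q) = 6
u_1(D vs Q) = 2
max payoff 7 at {B}

P1 best: {B}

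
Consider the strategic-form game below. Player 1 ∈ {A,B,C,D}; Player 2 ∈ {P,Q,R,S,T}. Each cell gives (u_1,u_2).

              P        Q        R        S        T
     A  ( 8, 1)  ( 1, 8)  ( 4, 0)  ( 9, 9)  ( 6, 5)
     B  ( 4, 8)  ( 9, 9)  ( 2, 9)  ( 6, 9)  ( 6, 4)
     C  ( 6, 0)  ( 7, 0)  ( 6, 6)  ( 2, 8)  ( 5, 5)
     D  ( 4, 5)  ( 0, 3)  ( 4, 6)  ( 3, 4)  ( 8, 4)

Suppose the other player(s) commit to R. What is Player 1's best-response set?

BR_1 = {C}

u_1(A vs R) = 4
u_1(B vs R) = 2
u_1(C vs R) = 6
u_1(D vs R) = 4
max payoff 6 at {C}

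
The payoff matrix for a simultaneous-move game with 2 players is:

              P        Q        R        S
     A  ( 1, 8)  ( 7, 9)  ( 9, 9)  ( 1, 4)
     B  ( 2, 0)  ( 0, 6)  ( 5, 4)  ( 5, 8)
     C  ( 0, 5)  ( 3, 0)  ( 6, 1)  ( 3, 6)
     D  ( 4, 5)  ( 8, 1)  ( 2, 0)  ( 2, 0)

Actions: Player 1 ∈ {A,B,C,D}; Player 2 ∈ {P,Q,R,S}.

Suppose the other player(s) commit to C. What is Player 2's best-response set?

u_2(P vs C) = 5
u_2(Q vs C) = 0
u_2(R vs C) = 1
u_2(S vs C) = 6
max payoff 6 at {S}

P2 best: {S}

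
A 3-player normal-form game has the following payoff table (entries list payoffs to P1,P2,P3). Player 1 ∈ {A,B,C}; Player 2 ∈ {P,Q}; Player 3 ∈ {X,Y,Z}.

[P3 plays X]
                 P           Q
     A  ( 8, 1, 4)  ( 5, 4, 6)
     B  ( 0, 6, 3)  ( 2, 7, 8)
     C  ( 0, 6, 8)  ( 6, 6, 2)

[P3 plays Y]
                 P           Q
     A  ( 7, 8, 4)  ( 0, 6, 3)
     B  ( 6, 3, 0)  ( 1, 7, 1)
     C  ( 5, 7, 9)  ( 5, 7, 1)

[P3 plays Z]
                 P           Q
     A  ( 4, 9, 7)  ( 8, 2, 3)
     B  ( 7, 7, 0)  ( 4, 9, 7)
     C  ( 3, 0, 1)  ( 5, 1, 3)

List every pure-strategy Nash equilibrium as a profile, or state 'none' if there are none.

PSNE: ∅

(A,P,X): not NE [P2→Q gives 4>1; P3→Z gives 7>4]
(A,P,Y): not NE [P3→Z gives 7>4]
(A,P,Z): not NE [P1→B gives 7>4]
(A,Q,X): not NE [P1→C gives 6>5]
(A,Q,Y): not NE [P1→C gives 5>0; P2→P gives 8>6; P3→X gives 6>3]
(A,Q,Z): not NE [P2→P gives 9>2; P3→X gives 6>3]
(B,P,X): not NE [P1→A gives 8>0; P2→Q gives 7>6]
(B,P,Y): not NE [P1→A gives 7>6; P2→Q gives 7>3; P3→X gives 3>0]
(B,P,Z): not NE [P2→Q gives 9>7; P3→X gives 3>0]
(B,Q,X): not NE [P1→C gives 6>2]
(B,Q,Y): not NE [P1→C gives 5>1; P3→X gives 8>1]
(B,Q,Z): not NE [P1→A gives 8>4; P3→X gives 8>7]
(C,P,X): not NE [P1→A gives 8>0; P3→Y gives 9>8]
(C,P,Y): not NE [P1→A gives 7>5]
(C,P,Z): not NE [P1→B gives 7>3; P2→Q gives 1>0; P3→Y gives 9>1]
(C,Q,X): not NE [P3→Z gives 3>2]
(C,Q,Y): not NE [P3→Z gives 3>1]
(C,Q,Z): not NE [P1→A gives 8>5]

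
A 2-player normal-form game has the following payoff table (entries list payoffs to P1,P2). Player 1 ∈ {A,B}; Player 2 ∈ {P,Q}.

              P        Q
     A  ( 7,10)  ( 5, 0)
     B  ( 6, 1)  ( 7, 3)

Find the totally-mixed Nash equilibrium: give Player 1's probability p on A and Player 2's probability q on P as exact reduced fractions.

P1 indiff ⇒ q·7+(1-q)·5 = q·6+(1-q)·7 ⇒ q(1) = (1-q)(2) ⇒ q = 2/3
P2 indiff ⇒ p·10+(1-p)·1 = p·0+(1-p)·3 ⇒ p(10) = (1-p)(2) ⇒ p = 1/6

p=1/6, q=2/3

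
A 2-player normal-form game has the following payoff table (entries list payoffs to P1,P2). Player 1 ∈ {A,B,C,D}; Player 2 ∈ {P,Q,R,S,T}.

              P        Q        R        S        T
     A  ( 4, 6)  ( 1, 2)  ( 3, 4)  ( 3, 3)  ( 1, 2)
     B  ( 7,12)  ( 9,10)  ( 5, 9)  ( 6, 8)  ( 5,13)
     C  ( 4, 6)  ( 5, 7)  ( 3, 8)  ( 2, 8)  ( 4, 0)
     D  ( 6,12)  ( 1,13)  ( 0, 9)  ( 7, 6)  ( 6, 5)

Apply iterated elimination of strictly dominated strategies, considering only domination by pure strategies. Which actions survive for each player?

P1 drop A (B beats it: P:7>4 Q:9>1 R:5>3 S:6>3 T:5>1)
P1 drop C (B beats it: P:7>4 Q:9>5 R:5>3 S:6>2 T:5>4)
P2 drop R (P beats it: B:12>9 D:12>9)
P2 drop S (P beats it: B:12>8 D:12>6)
P1→{B,D} P2→{P,Q,T}

Remaining: P1:{B,D} P2:{P,Q,T}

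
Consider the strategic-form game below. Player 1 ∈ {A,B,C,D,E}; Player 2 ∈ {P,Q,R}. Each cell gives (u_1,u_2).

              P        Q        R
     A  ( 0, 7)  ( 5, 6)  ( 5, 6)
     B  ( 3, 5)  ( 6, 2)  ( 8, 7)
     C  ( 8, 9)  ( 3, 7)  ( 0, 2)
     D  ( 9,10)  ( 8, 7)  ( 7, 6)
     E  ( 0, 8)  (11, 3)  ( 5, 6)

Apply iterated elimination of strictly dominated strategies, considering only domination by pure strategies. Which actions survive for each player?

P1 drop A (B beats it: P:3>0 Q:6>5 R:8>5)
P1 drop C (D beats it: P:9>8 Q:8>3 R:7>0)
P2 drop Q (P beats it: B:5>2 D:10>7 E:8>3)
P1 drop E (B beats it: P:3>0 R:8>5)
P1→{B,D} P2→{P,R}

IESDS → P1:{B,D} P2:{P,R}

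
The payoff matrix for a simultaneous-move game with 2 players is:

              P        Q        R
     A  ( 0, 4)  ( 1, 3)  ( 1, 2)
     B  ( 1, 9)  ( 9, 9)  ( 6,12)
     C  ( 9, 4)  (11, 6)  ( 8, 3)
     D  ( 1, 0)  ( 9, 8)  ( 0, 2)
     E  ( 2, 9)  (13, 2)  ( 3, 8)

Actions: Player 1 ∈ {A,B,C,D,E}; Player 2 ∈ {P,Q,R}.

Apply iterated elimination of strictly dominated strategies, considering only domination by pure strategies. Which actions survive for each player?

P1 drop A (B beats it: P:1>0 Q:9>1 R:6>1)
P1 drop B (C beats it: P:9>1 Q:11>9 R:8>6)
P1 drop D (C beats it: P:9>1 Q:11>9 R:8>0)
P2 drop R (P beats it: C:4>3 E:9>8)
P1→{C,E} P2→{P,Q}

Remaining: P1:{C,E} P2:{P,Q}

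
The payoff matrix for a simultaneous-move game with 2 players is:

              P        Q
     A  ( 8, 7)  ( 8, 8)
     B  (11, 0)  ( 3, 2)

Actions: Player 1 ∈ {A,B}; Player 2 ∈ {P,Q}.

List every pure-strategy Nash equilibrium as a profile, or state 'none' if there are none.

PSNE = {(A,Q)}

(A,P): not NE [P1→B gives 11>8; P2→Q gives 8>7]
(A,Q): NE
(B,P): not NE [P2→Q gives 2>0]
(B,Q): not NE [P1→A gives 8>3]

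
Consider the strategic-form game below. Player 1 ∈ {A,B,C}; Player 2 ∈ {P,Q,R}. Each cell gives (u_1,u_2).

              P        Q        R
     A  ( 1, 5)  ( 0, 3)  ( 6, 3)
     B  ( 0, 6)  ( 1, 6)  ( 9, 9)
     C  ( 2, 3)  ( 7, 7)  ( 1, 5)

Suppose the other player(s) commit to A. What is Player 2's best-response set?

u_2(P vs A) = 5
u_2(Q vs A) = 3
u_2(R vs A) = 3
max payoff 5 at {P}

P2 best: {P}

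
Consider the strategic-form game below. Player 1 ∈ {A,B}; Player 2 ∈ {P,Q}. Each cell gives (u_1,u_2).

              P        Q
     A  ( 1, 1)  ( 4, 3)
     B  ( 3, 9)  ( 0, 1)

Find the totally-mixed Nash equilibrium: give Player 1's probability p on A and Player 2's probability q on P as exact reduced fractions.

P1 indiff ⇒ q·1+(1-q)·4 = q·3+(1-q)·0 ⇒ q(-2) = (1-q)(-4) ⇒ q = 2/3
P2 indiff ⇒ p·1+(1-p)·9 = p·3+(1-p)·1 ⇒ p(-2) = (1-p)(-8) ⇒ p = 4/5

p=4/5, q=2/3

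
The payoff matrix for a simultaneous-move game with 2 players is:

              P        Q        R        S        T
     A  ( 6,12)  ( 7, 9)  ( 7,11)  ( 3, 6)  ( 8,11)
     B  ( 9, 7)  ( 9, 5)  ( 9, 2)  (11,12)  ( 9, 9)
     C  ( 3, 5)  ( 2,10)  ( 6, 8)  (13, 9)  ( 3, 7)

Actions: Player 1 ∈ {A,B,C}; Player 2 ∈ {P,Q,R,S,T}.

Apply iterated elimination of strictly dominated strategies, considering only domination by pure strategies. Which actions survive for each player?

P1 drop A (B beats it: P:9>6 Q:9>7 R:9>7 S:11>3 T:9>8)
P2 drop P (S beats it: B:12>7 C:9>5)
P2 drop R (Q beats it: B:5>2 C:10>8)
P2 drop T (S beats it: B:12>9 C:9>7)
P1→{B,C} P2→{Q,S}

IESDS → P1:{B,C} P2:{Q,S}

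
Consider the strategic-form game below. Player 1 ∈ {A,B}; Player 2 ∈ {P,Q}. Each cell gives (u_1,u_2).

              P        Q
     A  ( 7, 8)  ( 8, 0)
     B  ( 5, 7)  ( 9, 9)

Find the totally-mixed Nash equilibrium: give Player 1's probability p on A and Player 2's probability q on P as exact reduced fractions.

P1 indiff ⇒ q·7+(1-q)·8 = q·5+(1-q)·9 ⇒ q(2) = (1-q)(1) ⇒ q = 1/3
P2 indiff ⇒ p·8+(1-p)·7 = p·0+(1-p)·9 ⇒ p(8) = (1-p)(2) ⇒ p = 1/5

P1 mixes 1/5 on A; P2 mixes 1/3 on P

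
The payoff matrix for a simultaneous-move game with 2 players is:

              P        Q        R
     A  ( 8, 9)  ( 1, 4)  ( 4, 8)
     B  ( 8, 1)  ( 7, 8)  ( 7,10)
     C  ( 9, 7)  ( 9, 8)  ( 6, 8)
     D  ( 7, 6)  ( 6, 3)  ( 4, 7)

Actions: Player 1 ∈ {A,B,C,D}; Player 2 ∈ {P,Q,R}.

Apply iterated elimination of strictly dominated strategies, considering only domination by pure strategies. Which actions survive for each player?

P1 drop A (C beats it: P:9>8 Q:9>1 R:6>4)
P1 drop D (B beats it: P:8>7 Q:7>6 R:7>4)
P2 drop P (Q beats it: B:8>1 C:8>7)
P1→{B,C} P2→{Q,R}

IESDS → P1:{B,C} P2:{Q,R}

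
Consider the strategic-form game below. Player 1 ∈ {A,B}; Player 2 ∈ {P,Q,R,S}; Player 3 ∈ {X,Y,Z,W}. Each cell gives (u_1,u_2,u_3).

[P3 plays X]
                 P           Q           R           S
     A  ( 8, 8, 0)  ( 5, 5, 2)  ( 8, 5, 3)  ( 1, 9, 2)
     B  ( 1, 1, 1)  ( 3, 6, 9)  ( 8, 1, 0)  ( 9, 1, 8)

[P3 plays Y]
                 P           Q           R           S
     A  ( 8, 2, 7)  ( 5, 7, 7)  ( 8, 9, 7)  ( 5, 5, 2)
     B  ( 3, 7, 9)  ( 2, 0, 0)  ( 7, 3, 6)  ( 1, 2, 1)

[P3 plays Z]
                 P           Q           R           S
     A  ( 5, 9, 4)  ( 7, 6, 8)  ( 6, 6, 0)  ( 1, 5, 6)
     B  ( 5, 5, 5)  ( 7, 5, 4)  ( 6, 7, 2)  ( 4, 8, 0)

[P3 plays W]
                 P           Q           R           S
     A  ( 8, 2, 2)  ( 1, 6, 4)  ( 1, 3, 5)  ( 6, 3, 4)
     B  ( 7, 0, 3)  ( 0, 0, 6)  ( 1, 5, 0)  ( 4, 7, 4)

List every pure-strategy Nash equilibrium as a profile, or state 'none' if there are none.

(A,P,X): not NE [P2→S gives 9>8; P3→Y gives 7>0]
(A,P,Y): not NE [P2→R gives 9>2]
(A,P,Z): not NE [P3→Y gives 7>4]
(A,P,W): not NE [P2→Q gives 6>2; P3→Y gives 7>2]
(A,Q,X): not NE [P2→S gives 9>5; P3→Z gives 8>2]
(A,Q,Y): not NE [P2→R gives 9>7; P3→Z gives 8>7]
(A,Q,Z): not NE [P2→P gives 9>6]
(A,Q,W): not NE [P3→Z gives 8>4]
(A,R,X): not NE [P2→S gives 9>5; P3→Y gives 7>3]
(A,R,Y): NE
(A,R,Z): not NE [P2→P gives 9>6; P3→Y gives 7>0]
(A,R,W): not NE [P2→Q gives 6>3; P3→Y gives 7>5]
(A,S,X): not NE [P1→B gives 9>1; P3→Z gives 6>2]
(A,S,Y): not NE [P2→R gives 9>5; P3→Z gives 6>2]
(A,S,Z): not NE [P1→B gives 4>1; P2→P gives 9>5]
(A,S,W): not NE [P2→Q gives 6>3; P3→Z gives 6>4]
(B,P,X): not NE [P1→A gives 8>1; P2→Q gives 6>1; P3→Y gives 9>1]
(B,P,Y): not NE [P1→A gives 8>3]
(B,P,Z): not NE [P2→S gives 8>5; P3→Y gives 9>5]
(B,P,W): not NE [P1→A gives 8>7; P2→S gives 7>0; P3→Y gives 9>3]
(B,Q,X): not NE [P1→A gives 5>3]
(B,Q,Y): not NE [P1→A gives 5>2; P2→P gives 7>0; P3→X gives 9>0]
(B,Q,Z): not NE [P2→S gives 8>5; P3→X gives 9>4]
(B,Q,W): not NE [P1→A gives 1>0; P2→S gives 7>0; P3→X gives 9>6]
(B,R,X): not NE [P2→Q gives 6>1; P3→Y gives 6>0]
(B,R,Y): not NE [P1→A gives 8>7; P2→P gives 7>3]
(B,R,Z): not NE [P2→S gives 8>7; P3→Y gives 6>2]
(B,R,W): not NE [P2→S gives 7>5; P3→Y gives 6>0]
(B,S,X): not NE [P2→Q gives 6>1]
(B,S,Y): not NE [P1→A gives 5>1; P2→P gives 7>2; P3→X gives 8>1]
(B,S,Z): not NE [P3→X gives 8>0]
(B,S,W): not NE [P1→A gives 6>4; P3→X gives 8>4]

Nash profiles: (A,R,Y)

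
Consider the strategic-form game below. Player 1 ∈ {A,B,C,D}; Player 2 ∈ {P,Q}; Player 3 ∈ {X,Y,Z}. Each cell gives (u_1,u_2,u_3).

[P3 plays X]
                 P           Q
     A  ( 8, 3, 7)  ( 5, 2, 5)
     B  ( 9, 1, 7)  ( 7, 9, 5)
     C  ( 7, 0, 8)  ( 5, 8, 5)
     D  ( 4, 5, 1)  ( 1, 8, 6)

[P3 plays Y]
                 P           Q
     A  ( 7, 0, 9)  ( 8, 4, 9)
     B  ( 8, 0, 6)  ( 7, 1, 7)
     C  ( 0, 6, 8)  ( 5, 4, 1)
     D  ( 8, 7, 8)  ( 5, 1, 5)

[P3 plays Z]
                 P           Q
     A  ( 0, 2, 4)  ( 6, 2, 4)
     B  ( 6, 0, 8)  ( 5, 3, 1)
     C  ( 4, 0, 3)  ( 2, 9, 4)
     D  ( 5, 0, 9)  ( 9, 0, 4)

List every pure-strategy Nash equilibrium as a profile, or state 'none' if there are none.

Nash profiles: (A,Q,Y)

(A,P,X): not NE [P1→B gives 9>8; P3→Y gives 9>7]
(A,P,Y): not NE [P1→D gives 8>7; P2→Q gives 4>0]
(A,P,Z): not NE [P1→B gives 6>0; P3→Y gives 9>4]
(A,Q,X): not NE [P1→B gives 7>5; P2→P gives 3>2; P3→Y gives 9>5]
(A,Q,Y): NE
(A,Q,Z): not NE [P1→D gives 9>6; P3→Y gives 9>4]
(B,P,X): not NE [P2→Q gives 9>1; P3→Z gives 8>7]
(B,P,Y): not NE [P2→Q gives 1>0; P3→Z gives 8>6]
(B,P,Z): not NE [P2→Q gives 3>0]
(B,Q,X): not NE [P3→Y gives 7>5]
(B,Q,Y): not NE [P1→A gives 8>7]
(B,Q,Z): not NE [P1→D gives 9>5; P3→Y gives 7>1]
(C,P,X): not NE [P1→B gives 9>7; P2→Q gives 8>0]
(C,P,Y): not NE [P1→D gives 8>0]
(C,P,Z): not NE [P1→B gives 6>4; P2→Q gives 9>0; P3→Y gives 8>3]
(C,Q,X): not NE [P1→B gives 7>5]
(C,Q,Y): not NE [P1→A gives 8>5; P2→P gives 6>4; P3→X gives 5>1]
(C,Q,Z): not NE [P1→D gives 9>2; P3→X gives 5>4]
(D,P,X): not NE [P1→B gives 9>4; P2→Q gives 8>5; P3→Z gives 9>1]
(D,P,Y): not NE [P3→Z gives 9>8]
(D,P,Z): not NE [P1→B gives 6>5]
(D,Q,X): not NE [P1→B gives 7>1]
(D,Q,Y): not NE [P1→A gives 8>5; P2→P gives 7>1; P3→X gives 6>5]
(D,Q,Z): not NE [P3→X gives 6>4]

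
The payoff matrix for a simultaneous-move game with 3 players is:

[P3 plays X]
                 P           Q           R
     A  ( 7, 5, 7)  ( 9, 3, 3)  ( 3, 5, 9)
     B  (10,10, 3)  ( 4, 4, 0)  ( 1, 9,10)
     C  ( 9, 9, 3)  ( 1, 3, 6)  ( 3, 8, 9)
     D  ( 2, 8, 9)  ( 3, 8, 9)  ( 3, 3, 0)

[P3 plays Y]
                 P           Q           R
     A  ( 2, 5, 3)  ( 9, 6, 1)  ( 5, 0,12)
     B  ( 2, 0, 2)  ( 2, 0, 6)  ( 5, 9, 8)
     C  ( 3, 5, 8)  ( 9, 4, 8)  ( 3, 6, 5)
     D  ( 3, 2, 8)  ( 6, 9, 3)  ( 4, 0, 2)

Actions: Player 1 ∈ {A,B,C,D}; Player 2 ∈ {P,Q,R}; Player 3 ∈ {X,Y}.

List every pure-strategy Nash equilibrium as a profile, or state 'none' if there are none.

NE set: (B,P,X)

(A,P,X): not NE [P1→B gives 10>7]
(A,P,Y): not NE [P1→D gives 3>2; P2→Q gives 6>5; P3→X gives 7>3]
(A,Q,X): not NE [P2→R gives 5>3]
(A,Q,Y): not NE [P3→X gives 3>1]
(A,R,X): not NE [P3→Y gives 12>9]
(A,R,Y): not NE [P2→Q gives 6>0]
(B,P,X): NE
(B,P,Y): not NE [P1→D gives 3>2; P2→R gives 9>0; P3→X gives 3>2]
(B,Q,X): not NE [P1→A gives 9>4; P2→P gives 10>4; P3→Y gives 6>0]
(B,Q,Y): not NE [P1→C gives 9>2; P2→R gives 9>0]
(B,R,X): not NE [P1→D gives 3>1; P2→P gives 10>9]
(B,R,Y): not NE [P3→X gives 10>8]
(C,P,X): not NE [P1→B gives 10>9; P3→Y gives 8>3]
(C,P,Y): not NE [P2→R gives 6>5]
(C,Q,X): not NE [P1→A gives 9>1; P2→P gives 9>3; P3→Y gives 8>6]
(C,Q,Y): not NE [P2→R gives 6>4]
(C,R,X): not NE [P2→P gives 9>8]
(C,R,Y): not NE [P1→B gives 5>3; P3→X gives 9>5]
(D,P,X): not NE [P1→B gives 10>2]
(D,P,Y): not NE [P2→Q gives 9>2; P3→X gives 9>8]
(D,Q,X): not NE [P1→A gives 9>3]
(D,Q,Y): not NE [P1→C gives 9>6; P3→X gives 9>3]
(D,R,X): not NE [P2→Q gives 8>3; P3→Y gives 2>0]
(D,R,Y): not NE [P1→B gives 5>4; P2→Q gives 9>0]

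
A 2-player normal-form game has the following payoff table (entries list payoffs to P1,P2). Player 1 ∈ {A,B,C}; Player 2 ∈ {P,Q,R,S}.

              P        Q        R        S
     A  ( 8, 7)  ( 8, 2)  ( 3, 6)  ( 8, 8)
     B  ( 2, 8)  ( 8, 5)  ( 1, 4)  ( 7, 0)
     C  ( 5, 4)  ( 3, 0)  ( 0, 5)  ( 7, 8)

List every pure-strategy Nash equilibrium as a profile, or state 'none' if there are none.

Nash profiles: (A,S)

(A,P): not NE [P2→S gives 8>7]
(A,Q): not NE [P2→S gives 8>2]
(A,R): not NE [P2→S gives 8>6]
(A,S): NE
(B,P): not NE [P1→A gives 8>2]
(B,Q): not NE [P2→P gives 8>5]
(B,R): not NE [P1→A gives 3>1; P2→P gives 8>4]
(B,S): not NE [P1→A gives 8>7; P2→P gives 8>0]
(C,P): not NE [P1→A gives 8>5; P2→S gives 8>4]
(C,Q): not NE [P1→B gives 8>3; P2→S gives 8>0]
(C,R): not NE [P1→A gives 3>0; P2→S gives 8>5]
(C,S): not NE [P1→A gives 8>7]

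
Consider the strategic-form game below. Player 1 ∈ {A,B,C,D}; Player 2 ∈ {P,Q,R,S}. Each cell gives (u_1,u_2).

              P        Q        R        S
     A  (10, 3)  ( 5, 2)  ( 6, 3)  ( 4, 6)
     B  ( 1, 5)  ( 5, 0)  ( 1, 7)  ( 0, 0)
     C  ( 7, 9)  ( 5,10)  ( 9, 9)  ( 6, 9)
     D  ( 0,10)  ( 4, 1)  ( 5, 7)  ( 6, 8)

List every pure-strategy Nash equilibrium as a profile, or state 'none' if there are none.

Nash profiles: (C,Q)

(A,P): not NE [P2→S gives 6>3]
(A,Q): not NE [P2→S gives 6>2]
(A,R): not NE [P1→C gives 9>6; P2→S gives 6>3]
(A,S): not NE [P1→D gives 6>4]
(B,P): not NE [P1→A gives 10>1; P2→R gives 7>5]
(B,Q): not NE [P2→R gives 7>0]
(B,R): not NE [P1→C gives 9>1]
(B,S): not NE [P1→D gives 6>0; P2→R gives 7>0]
(C,P): not NE [P1→A gives 10>7; P2→Q gives 10>9]
(C,Q): NE
(C,R): not NE [P2→Q gives 10>9]
(C,S): not NE [P2→Q gives 10>9]
(D,P): not NE [P1→A gives 10>0]
(D,Q): not NE [P1→C gives 5>4; P2→P gives 10>1]
(D,R): not NE [P1→C gives 9>5; P2→P gives 10>7]
(D,S): not NE [P2→P gives 10>8]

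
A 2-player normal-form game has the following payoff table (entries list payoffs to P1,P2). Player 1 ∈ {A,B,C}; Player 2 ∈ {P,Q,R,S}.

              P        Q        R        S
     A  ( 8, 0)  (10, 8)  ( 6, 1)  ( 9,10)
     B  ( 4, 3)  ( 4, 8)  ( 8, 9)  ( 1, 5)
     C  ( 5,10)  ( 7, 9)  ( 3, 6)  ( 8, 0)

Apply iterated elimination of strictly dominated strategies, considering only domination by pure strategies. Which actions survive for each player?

P1 drop C (A beats it: P:8>5 Q:10>7 R:6>3 S:9>8)
P2 drop P (Q beats it: A:8>0 B:8>3)
P1→{A,B} P2→{Q,R,S}

IESDS → P1:{A,B} P2:{Q,R,S}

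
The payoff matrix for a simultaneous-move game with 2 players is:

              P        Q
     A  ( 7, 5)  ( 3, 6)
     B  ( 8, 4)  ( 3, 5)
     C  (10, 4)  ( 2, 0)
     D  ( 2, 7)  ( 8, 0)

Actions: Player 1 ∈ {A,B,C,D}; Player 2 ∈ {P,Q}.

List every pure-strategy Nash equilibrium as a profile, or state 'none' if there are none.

Nash profiles: (C,P)

(A,P): not NE [P1→C gives 10>7; P2→Q gives 6>5]
(A,Q): not NE [P1→D gives 8>3]
(B,P): not NE [P1→C gives 10>8; P2→Q gives 5>4]
(B,Q): not NE [P1→D gives 8>3]
(C,P): NE
(C,Q): not NE [P1→D gives 8>2; P2→P gives 4>0]
(D,P): not NE [P1→C gives 10>2]
(D,Q): not NE [P2→P gives 7>0]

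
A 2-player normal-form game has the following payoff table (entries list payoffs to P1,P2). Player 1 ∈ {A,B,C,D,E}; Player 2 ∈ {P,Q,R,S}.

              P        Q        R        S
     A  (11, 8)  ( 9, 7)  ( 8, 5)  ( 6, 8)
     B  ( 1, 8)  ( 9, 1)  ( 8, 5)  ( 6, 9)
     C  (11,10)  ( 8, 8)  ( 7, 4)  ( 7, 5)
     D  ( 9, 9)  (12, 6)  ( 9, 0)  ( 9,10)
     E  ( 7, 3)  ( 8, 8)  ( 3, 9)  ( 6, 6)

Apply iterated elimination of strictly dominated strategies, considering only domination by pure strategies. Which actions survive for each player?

P1 drop B (D beats it: P:9>1 Q:12>9 R:9>8 S:9>6)
P1 drop E (D beats it: P:9>7 Q:12>8 R:9>3 S:9>6)
P2 drop Q (P beats it: A:8>7 C:10>8 D:9>6)
P2 drop R (P beats it: A:8>5 C:10>4 D:9>0)
P1→{A,C,D} P2→{P,S}

Remaining: P1:{A,C,D} P2:{P,S}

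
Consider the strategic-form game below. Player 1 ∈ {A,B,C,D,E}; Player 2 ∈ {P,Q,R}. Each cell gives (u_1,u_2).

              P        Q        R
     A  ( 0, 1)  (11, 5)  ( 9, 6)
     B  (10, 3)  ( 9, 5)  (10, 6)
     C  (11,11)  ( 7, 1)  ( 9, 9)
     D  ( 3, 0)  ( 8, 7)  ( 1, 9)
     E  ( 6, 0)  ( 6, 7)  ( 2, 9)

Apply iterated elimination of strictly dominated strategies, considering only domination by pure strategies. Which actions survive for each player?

P1 drop D (B beats it: P:10>3 Q:9>8 R:10>1)
P1 drop E (B beats it: P:10>6 Q:9>6 R:10>2)
P2 drop Q (R beats it: A:6>5 B:6>5 C:9>1)
P1 drop A (B beats it: P:10>0 R:10>9)
P1→{B,C} P2→{P,R}

Remaining: P1:{B,C} P2:{P,R}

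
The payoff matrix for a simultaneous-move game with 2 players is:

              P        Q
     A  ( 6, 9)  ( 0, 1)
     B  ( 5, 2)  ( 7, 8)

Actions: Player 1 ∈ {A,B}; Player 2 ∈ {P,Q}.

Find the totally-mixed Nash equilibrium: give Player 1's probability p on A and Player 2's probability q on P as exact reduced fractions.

P1 indiff ⇒ q·6+(1-q)·0 = q·5+(1-q)·7 ⇒ q(1) = (1-q)(7) ⇒ q = 7/8
P2 indiff ⇒ p·9+(1-p)·2 = p·1+(1-p)·8 ⇒ p(8) = (1-p)(6) ⇒ p = 3/7

p=3/7, q=7/8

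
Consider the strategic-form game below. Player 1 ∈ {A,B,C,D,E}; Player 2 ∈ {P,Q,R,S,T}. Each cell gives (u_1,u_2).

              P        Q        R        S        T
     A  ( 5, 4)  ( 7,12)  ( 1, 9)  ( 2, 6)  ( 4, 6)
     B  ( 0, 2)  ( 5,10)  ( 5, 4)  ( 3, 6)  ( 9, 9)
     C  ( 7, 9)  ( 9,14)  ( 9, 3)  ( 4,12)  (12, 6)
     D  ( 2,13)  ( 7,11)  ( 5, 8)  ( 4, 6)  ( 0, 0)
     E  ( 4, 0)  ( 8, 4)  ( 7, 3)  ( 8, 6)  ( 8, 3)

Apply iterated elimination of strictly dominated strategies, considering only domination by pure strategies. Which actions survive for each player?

P1 drop A (C beats it: P:7>5 Q:9>7 R:9>1 S:4>2 T:12>4)
P1 drop B (C beats it: P:7>0 Q:9>5 R:9>5 S:4>3 T:12>9)
P1 drop D (E beats it: P:4>2 Q:8>7 R:7>5 S:8>4 T:8>0)
P2 drop P (Q beats it: C:14>9 E:4>0)
P2 drop R (Q beats it: C:14>3 E:4>3)
P2 drop T (Q beats it: C:14>6 E:4>3)
P1→{C,E} P2→{Q,S}

Remaining: P1:{C,E} P2:{Q,S}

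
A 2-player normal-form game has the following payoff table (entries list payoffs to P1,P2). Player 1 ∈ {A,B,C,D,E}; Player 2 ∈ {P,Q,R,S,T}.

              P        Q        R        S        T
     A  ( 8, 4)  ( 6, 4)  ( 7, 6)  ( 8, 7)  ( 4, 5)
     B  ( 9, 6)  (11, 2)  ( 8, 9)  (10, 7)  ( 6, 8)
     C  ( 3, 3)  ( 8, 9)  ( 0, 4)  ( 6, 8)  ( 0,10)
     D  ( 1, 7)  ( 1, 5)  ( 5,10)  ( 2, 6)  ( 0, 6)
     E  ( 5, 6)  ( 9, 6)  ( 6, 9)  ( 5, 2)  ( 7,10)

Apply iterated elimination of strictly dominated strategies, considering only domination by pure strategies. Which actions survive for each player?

P1 drop A (B beats it: P:9>8 Q:11>6 R:8>7 S:10>8 T:6>4)
P1 drop C (B beats it: P:9>3 Q:11>8 R:8>0 S:10>6 T:6>0)
P1 drop D (B beats it: P:9>1 Q:11>1 R:8>5 S:10>2 T:6>0)
P2 drop P (R beats it: B:9>6 E:9>6)
P2 drop Q (R beats it: B:9>2 E:9>6)
P2 drop S (R beats it: B:9>7 E:9>2)
P1→{B,E} P2→{R,T}

Remaining: P1:{B,E} P2:{R,T}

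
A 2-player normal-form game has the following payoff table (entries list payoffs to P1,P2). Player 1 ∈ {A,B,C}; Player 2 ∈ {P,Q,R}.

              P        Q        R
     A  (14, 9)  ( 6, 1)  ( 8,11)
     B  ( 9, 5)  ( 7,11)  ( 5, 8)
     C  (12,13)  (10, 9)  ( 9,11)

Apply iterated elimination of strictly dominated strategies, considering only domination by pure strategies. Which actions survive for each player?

P1 drop B (C beats it: P:12>9 Q:10>7 R:9>5)
P2 drop Q (P beats it: A:9>1 C:13>9)
P1→{A,C} P2→{P,R}

IESDS → P1:{A,C} P2:{P,R}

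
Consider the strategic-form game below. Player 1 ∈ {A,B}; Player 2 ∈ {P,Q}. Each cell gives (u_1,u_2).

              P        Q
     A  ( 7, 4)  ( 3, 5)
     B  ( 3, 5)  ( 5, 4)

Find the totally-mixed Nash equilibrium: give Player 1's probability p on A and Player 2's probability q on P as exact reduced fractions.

p=1/2, q=1/3

P1 indiff ⇒ q·7+(1-q)·3 = q·3+(1-q)·5 ⇒ q(4) = (1-q)(2) ⇒ q = 1/3
P2 indiff ⇒ p·4+(1-p)·5 = p·5+(1-p)·4 ⇒ p(-1) = (1-p)(-1) ⇒ p = 1/2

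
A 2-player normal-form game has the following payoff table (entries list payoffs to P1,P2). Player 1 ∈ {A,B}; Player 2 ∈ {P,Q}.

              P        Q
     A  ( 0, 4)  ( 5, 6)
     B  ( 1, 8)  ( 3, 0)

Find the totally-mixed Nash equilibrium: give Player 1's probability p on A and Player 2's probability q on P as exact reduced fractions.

p=4/5, q=2/3

P1 indiff ⇒ q·0+(1-q)·5 = q·1+(1-q)·3 ⇒ q(-1) = (1-q)(-2) ⇒ q = 2/3
P2 indiff ⇒ p·4+(1-p)·8 = p·6+(1-p)·0 ⇒ p(-2) = (1-p)(-8) ⇒ p = 4/5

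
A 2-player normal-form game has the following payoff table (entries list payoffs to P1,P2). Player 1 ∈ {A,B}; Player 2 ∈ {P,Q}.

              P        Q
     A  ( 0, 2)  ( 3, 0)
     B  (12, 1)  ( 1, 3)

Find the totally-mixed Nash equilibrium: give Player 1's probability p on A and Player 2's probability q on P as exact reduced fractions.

P1 indiff ⇒ q·0+(1-q)·3 = q·12+(1-q)·1 ⇒ q(-12) = (1-q)(-2) ⇒ q = 1/7
P2 indiff ⇒ p·2+(1-p)·1 = p·0+(1-p)·3 ⇒ p(2) = (1-p)(2) ⇒ p = 1/2

p=1/2, q=1/7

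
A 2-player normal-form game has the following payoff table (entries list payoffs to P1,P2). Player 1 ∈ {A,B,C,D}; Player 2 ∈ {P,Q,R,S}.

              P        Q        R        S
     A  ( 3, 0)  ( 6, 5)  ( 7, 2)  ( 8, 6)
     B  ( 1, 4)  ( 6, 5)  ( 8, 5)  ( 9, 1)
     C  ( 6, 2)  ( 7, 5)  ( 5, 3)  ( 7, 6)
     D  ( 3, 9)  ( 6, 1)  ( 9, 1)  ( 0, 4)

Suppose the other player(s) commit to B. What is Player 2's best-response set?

BR_2 = {Q,R}

u_2(P vs B) = 4
u_2(Q vs B) = 5
u_2(R vs B) = 5
u_2(S vs B) = 1
max payoff 5 at {Q,R}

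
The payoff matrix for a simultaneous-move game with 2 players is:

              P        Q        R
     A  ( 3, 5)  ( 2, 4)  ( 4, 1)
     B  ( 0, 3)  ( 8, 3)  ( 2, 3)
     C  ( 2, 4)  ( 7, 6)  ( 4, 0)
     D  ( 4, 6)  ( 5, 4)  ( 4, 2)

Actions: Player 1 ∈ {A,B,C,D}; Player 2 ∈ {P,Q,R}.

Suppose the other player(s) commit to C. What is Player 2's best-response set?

u_2(P vs C) = 4
u_2(Q vs C) = 6
u_2(R vs C) = 0
max payoff 6 at {Q}

argmax u_2 = {Q}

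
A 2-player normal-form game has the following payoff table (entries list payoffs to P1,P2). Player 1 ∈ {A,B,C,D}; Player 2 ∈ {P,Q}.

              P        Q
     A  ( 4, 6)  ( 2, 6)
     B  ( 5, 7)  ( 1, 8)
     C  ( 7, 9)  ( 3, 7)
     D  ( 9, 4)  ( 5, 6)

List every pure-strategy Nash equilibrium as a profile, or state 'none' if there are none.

NE set: (D,Q)

(A,P): not NE [P1→D gives 9>4]
(A,Q): not NE [P1→D gives 5>2]
(B,P): not NE [P1→D gives 9>5; P2→Q gives 8>7]
(B,Q): not NE [P1→D gives 5>1]
(C,P): not NE [P1→D gives 9>7]
(C,Q): not NE [P1→D gives 5>3; P2→P gives 9>7]
(D,P): not NE [P2→Q gives 6>4]
(D,Q): NE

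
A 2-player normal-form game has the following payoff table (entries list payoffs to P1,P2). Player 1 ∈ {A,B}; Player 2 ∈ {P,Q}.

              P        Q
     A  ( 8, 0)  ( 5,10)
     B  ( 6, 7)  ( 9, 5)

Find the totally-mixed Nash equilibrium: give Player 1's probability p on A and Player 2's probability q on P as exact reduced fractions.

p=1/6, q=2/3

P1 indiff ⇒ q·8+(1-q)·5 = q·6+(1-q)·9 ⇒ q(2) = (1-q)(4) ⇒ q = 2/3
P2 indiff ⇒ p·0+(1-p)·7 = p·10+(1-p)·5 ⇒ p(-10) = (1-p)(-2) ⇒ p = 1/6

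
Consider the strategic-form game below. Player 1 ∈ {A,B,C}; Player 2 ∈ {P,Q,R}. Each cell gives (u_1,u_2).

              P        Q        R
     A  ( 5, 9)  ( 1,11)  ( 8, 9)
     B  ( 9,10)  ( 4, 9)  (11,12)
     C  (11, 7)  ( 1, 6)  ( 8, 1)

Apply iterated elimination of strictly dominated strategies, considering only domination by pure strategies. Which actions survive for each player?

P1 drop A (B beats it: P:9>5 Q:4>1 R:11>8)
P2 drop Q (P beats it: B:10>9 C:7>6)
P1→{B,C} P2→{P,R}

IESDS → P1:{B,C} P2:{P,R}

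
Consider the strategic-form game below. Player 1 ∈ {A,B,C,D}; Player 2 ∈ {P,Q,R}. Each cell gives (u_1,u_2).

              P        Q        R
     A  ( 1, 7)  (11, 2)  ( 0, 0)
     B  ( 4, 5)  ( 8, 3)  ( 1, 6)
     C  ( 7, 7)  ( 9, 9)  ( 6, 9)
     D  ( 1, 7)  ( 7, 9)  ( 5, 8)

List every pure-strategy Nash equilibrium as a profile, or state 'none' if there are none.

PSNE = {(C,R)}

(A,P): not NE [P1→C gives 7>1]
(A,Q): not NE [P2→P gives 7>2]
(A,R): not NE [P1→C gives 6>0; P2→P gives 7>0]
(B,P): not NE [P1→C gives 7>4; P2→R gives 6>5]
(B,Q): not NE [P1→A gives 11>8; P2→R gives 6>3]
(B,R): not NE [P1→C gives 6>1]
(C,P): not NE [P2→R gives 9>7]
(C,Q): not NE [P1→A gives 11>9]
(C,R): NE
(D,P): not NE [P1→C gives 7>1; P2→Q gives 9>7]
(D,Q): not NE [P1→A gives 11>7]
(D,R): not NE [P1→C gives 6>5; P2→Q gives 9>8]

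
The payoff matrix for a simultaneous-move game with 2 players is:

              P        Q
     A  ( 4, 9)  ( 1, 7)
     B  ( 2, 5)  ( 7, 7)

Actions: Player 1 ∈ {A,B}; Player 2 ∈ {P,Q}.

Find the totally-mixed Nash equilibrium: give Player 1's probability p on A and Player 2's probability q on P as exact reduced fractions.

P1 mixes 1/2 on A; P2 mixes 3/4 on P

P1 indiff ⇒ q·4+(1-q)·1 = q·2+(1-q)·7 ⇒ q(2) = (1-q)(6) ⇒ q = 3/4
P2 indiff ⇒ p·9+(1-p)·5 = p·7+(1-p)·7 ⇒ p(2) = (1-p)(2) ⇒ p = 1/2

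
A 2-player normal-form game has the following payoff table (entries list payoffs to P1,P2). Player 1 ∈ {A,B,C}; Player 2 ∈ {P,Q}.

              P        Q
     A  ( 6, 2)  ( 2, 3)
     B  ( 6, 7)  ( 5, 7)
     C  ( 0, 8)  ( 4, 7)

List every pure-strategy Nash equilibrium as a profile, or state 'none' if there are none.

PSNE = {(B,P), (B,Q)}

(A,P): not NE [P2→Q gives 3>2]
(A,Q): not NE [P1→B gives 5>2]
(B,P): NE
(B,Q): NE
(C,P): not NE [P1→B gives 6>0]
(C,Q): not NE [P1→B gives 5>4; P2→P gives 8>7]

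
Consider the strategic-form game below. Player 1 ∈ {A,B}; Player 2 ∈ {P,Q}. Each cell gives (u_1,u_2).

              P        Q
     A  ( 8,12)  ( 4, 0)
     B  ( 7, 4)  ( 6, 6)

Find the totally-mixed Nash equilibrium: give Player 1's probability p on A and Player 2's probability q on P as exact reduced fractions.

p=1/7, q=2/3

P1 indiff ⇒ q·8+(1-q)·4 = q·7+(1-q)·6 ⇒ q(1) = (1-q)(2) ⇒ q = 2/3
P2 indiff ⇒ p·12+(1-p)·4 = p·0+(1-p)·6 ⇒ p(12) = (1-p)(2) ⇒ p = 1/7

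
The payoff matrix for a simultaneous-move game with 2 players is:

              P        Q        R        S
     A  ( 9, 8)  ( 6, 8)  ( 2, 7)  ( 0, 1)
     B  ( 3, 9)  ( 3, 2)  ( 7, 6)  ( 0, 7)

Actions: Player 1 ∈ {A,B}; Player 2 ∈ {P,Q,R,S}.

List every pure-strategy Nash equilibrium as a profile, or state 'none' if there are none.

(A,P): NE
(A,Q): NE
(A,R): not NE [P1→B gives 7>2; P2→Q gives 8>7]
(A,S): not NE [P2→Q gives 8>1]
(B,P): not NE [P1→A gives 9>3]
(B,Q): not NE [P1→A gives 6>3; P2→P gives 9>2]
(B,R): not NE [P2→P gives 9>6]
(B,S): not NE [P2→P gives 9>7]

Nash profiles: (A,P), (A,Q)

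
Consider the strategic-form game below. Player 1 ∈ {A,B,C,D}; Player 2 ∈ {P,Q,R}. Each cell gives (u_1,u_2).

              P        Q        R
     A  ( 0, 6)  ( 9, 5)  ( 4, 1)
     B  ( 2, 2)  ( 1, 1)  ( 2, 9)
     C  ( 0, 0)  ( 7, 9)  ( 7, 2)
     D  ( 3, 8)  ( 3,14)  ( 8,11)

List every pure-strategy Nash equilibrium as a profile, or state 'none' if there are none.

(A,P): not NE [P1→D gives 3>0]
(A,Q): not NE [P2→P gives 6>5]
(A,R): not NE [P1→D gives 8>4; P2→P gives 6>1]
(B,P): not NE [P1→D gives 3>2; P2→R gives 9>2]
(B,Q): not NE [P1→A gives 9>1; P2→R gives 9>1]
(B,R): not NE [P1→D gives 8>2]
(C,P): not NE [P1→D gives 3>0; P2→Q gives 9>0]
(C,Q): not NE [P1→A gives 9>7]
(C,R): not NE [P1→D gives 8>7; P2→Q gives 9>2]
(D,P): not NE [P2→Q gives 14>8]
(D,Q): not NE [P1→A gives 9>3]
(D,R): not NE [P2→Q gives 14>11]

Equilibria: none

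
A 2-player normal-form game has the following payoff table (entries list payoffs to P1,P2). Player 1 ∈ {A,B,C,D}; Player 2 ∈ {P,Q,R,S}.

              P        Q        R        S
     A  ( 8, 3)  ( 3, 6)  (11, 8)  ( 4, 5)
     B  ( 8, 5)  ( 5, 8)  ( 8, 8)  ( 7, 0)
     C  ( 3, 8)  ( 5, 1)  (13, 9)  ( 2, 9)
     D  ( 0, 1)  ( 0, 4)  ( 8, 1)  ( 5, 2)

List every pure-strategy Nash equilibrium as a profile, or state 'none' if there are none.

Nash profiles: (B,Q), (C,R)

(A,P): not NE [P2→R gives 8>3]
(A,Q): not NE [P1→C gives 5>3; P2→R gives 8>6]
(A,R): not NE [P1→C gives 13>11]
(A,S): not NE [P1→B gives 7>4; P2→R gives 8>5]
(B,P): not NE [P2→R gives 8>5]
(B,Q): NE
(B,R): not NE [P1→C gives 13>8]
(B,S): not NE [P2→R gives 8>0]
(C,P): not NE [P1→B gives 8>3; P2→S gives 9>8]
(C,Q): not NE [P2→S gives 9>1]
(C,R): NE
(C,S): not NE [P1→B gives 7>2]
(D,P): not NE [P1→B gives 8>0; P2→Q gives 4>1]
(D,Q): not NE [P1→C gives 5>0]
(D,R): not NE [P1→C gives 13>8; P2→Q gives 4>1]
(D,S): not NE [P1→B gives 7>5; P2→Q gives 4>2]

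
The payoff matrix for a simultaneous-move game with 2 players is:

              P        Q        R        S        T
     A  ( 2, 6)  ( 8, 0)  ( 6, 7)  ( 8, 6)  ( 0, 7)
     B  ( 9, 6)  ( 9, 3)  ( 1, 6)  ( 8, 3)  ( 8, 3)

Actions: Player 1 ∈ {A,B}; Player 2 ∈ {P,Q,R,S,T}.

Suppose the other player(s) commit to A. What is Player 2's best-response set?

BR_2 = {R,T}

u_2(P vs A) = 6
u_2(Q vs A) = 0
u_2(R vs A) = 7
u_2(S vs A) = 6
u_2(T vs A) = 7
max payoff 7 at {R,T}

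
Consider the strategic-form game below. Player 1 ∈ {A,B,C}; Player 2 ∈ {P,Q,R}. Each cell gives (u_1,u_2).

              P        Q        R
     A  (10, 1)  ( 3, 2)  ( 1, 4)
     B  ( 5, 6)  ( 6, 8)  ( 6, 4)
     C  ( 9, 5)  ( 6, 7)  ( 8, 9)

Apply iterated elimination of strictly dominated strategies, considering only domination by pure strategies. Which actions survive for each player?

IESDS → P1:{B,C} P2:{Q,R}

P2 drop P (Q beats it: A:2>1 B:8>6 C:7>5)
P1 drop A (B beats it: Q:6>3 R:6>1)
P1→{B,C} P2→{Q,R}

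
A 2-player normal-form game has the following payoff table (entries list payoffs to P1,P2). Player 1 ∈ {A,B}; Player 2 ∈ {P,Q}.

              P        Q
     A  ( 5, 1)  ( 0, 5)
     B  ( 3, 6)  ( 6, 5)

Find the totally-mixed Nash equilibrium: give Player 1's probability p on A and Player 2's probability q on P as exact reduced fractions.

P1 mixes 1/5 on A; P2 mixes 3/4 on P

P1 indiff ⇒ q·5+(1-q)·0 = q·3+(1-q)·6 ⇒ q(2) = (1-q)(6) ⇒ q = 3/4
P2 indiff ⇒ p·1+(1-p)·6 = p·5+(1-p)·5 ⇒ p(-4) = (1-p)(-1) ⇒ p = 1/5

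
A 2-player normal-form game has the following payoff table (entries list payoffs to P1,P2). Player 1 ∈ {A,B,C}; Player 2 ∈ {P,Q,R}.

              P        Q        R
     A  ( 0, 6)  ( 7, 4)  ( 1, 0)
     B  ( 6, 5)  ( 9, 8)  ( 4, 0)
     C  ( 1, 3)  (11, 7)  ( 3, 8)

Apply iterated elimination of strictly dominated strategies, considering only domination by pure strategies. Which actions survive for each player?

P1 drop A (B beats it: P:6>0 Q:9>7 R:4>1)
P2 drop P (Q beats it: B:8>5 C:7>3)
P1→{B,C} P2→{Q,R}

Survivors P1:{B,C} P2:{Q,R}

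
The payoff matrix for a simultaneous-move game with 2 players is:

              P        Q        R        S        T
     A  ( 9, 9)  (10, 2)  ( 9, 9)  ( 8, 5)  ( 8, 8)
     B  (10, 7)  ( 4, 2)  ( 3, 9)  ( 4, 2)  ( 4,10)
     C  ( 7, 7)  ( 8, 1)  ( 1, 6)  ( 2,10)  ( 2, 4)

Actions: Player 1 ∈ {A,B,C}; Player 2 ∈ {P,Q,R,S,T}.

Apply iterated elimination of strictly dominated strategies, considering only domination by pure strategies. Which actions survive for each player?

P1 drop C (A beats it: P:9>7 Q:10>8 R:9>1 S:8>2 T:8>2)
P2 drop Q (P beats it: A:9>2 B:7>2)
P2 drop S (P beats it: A:9>5 B:7>2)
P1→{A,B} P2→{P,R,T}

Remaining: P1:{A,B} P2:{P,R,T}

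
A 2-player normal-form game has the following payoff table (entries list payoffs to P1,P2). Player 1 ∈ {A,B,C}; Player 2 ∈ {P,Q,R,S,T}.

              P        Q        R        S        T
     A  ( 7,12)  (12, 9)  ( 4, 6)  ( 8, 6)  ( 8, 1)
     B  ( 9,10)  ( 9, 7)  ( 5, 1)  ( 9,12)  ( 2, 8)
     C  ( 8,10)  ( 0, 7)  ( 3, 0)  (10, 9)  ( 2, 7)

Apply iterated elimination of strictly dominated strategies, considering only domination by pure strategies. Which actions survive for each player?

P2 drop Q (P beats it: A:12>9 B:10>7 C:10>7)
P2 drop R (P beats it: A:12>6 B:10>1 C:10>0)
P2 drop T (P beats it: A:12>1 B:10>8 C:10>7)
P1 drop A (B beats it: P:9>7 S:9>8)
P1→{B,C} P2→{P,S}

IESDS → P1:{B,C} P2:{P,S}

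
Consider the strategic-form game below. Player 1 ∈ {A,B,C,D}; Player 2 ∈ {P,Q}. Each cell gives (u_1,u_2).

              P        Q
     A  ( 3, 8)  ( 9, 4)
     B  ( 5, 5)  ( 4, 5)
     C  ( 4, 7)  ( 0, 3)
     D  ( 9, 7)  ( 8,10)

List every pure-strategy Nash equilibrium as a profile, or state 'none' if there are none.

No pure NE.

(A,P): not NE [P1→D gives 9>3]
(A,Q): not NE [P2→P gives 8>4]
(B,P): not NE [P1→D gives 9>5]
(B,Q): not NE [P1→A gives 9>4]
(C,P): not NE [P1→D gives 9>4]
(C,Q): not NE [P1→A gives 9>0; P2→P gives 7>3]
(D,P): not NE [P2→Q gives 10>7]
(D,Q): not NE [P1→A gives 9>8]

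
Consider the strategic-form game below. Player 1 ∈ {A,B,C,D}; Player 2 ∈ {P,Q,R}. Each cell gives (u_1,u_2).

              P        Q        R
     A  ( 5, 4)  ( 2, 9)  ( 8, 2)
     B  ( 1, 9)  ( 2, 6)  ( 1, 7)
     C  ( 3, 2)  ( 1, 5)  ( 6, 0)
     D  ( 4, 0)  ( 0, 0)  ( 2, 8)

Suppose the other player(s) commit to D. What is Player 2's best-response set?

u_2(P vs D) = 0
u_2(Q vs D) = 0
u_2(R vs D) = 8
max payoff 8 at {R}

BR_2 = {R}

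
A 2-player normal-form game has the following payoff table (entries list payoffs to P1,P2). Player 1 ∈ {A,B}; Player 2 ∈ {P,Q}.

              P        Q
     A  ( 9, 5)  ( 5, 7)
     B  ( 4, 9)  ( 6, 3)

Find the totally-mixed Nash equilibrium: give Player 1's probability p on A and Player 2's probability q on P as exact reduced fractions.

P1 indiff ⇒ q·9+(1-q)·5 = q·4+(1-q)·6 ⇒ q(5) = (1-q)(1) ⇒ q = 1/6
P2 indiff ⇒ p·5+(1-p)·9 = p·7+(1-p)·3 ⇒ p(-2) = (1-p)(-6) ⇒ p = 3/4

P1 mixes 3/4 on A; P2 mixes 1/6 on P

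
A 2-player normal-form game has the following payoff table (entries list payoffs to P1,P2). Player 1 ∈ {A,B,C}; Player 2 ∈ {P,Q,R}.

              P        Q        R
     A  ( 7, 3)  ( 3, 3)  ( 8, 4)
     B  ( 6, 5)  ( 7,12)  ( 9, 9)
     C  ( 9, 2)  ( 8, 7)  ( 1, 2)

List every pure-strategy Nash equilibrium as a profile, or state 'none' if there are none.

PSNE = {(C,Q)}

(A,P): not NE [P1→C gives 9>7; P2→R gives 4>3]
(A,Q): not NE [P1→C gives 8>3; P2→R gives 4>3]
(A,R): not NE [P1→B gives 9>8]
(B,P): not NE [P1→C gives 9>6; P2→Q gives 12>5]
(B,Q): not NE [P1→C gives 8>7]
(B,R): not NE [P2→Q gives 12>9]
(C,P): not NE [P2→Q gives 7>2]
(C,Q): NE
(C,R): not NE [P1→B gives 9>1; P2→Q gives 7>2]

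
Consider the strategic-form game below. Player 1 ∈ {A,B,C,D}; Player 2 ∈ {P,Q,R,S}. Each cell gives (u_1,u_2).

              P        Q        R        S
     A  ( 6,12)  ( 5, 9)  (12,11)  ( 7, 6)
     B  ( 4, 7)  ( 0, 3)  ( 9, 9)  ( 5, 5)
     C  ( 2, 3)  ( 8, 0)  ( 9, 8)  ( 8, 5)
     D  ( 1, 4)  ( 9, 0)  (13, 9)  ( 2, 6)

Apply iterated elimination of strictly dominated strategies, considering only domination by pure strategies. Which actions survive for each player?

P1 drop B (A beats it: P:6>4 Q:5>0 R:12>9 S:7>5)
P2 drop Q (P beats it: A:12>9 C:3>0 D:4>0)
P2 drop S (R beats it: A:11>6 C:8>5 D:9>6)
P1 drop C (A beats it: P:6>2 R:12>9)
P1→{A,D} P2→{P,R}

IESDS → P1:{A,D} P2:{P,R}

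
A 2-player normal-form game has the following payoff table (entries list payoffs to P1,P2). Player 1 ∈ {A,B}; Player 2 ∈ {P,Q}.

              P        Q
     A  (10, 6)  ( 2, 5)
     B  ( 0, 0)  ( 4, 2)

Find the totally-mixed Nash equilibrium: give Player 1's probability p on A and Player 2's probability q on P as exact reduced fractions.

P1 indiff ⇒ q·10+(1-q)·2 = q·0+(1-q)·4 ⇒ q(10) = (1-q)(2) ⇒ q = 1/6
P2 indiff ⇒ p·6+(1-p)·0 = p·5+(1-p)·2 ⇒ p(1) = (1-p)(2) ⇒ p = 2/3

p=2/3, q=1/6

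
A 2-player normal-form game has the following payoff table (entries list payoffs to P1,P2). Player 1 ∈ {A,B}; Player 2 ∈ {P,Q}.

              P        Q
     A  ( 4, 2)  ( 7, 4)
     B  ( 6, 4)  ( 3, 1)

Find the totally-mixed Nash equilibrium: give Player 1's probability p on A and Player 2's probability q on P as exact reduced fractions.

P1 mixes 3/5 on A; P2 mixes 2/3 on P

P1 indiff ⇒ q·4+(1-q)·7 = q·6+(1-q)·3 ⇒ q(-2) = (1-q)(-4) ⇒ q = 2/3
P2 indiff ⇒ p·2+(1-p)·4 = p·4+(1-p)·1 ⇒ p(-2) = (1-p)(-3) ⇒ p = 3/5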